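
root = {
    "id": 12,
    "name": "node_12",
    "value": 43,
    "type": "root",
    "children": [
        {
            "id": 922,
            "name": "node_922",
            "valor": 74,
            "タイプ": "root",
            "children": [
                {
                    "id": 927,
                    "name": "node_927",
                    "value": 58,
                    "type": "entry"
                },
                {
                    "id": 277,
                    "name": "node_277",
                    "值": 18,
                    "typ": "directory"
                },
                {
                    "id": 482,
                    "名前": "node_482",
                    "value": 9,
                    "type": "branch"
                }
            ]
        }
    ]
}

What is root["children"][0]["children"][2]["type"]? "branch"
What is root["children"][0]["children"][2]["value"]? 9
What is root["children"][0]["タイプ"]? "root"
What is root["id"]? 12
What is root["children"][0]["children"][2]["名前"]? "node_482"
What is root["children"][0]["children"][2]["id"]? 482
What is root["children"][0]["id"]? 922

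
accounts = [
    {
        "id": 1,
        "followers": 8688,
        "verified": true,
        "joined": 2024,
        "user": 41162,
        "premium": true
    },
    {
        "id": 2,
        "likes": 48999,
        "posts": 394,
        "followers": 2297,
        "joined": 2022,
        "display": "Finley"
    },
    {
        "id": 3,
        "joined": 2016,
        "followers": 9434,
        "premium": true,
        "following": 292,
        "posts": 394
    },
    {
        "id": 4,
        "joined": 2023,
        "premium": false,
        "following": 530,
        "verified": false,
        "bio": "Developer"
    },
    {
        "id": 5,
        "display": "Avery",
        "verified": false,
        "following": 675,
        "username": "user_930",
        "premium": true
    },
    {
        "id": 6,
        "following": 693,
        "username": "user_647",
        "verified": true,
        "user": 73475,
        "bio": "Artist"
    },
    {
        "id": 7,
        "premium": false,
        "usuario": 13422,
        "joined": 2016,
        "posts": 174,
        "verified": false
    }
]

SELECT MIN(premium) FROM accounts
False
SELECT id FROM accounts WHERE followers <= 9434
[1, 2, 3]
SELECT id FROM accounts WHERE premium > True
[]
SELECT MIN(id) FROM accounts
1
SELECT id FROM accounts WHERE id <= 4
[1, 2, 3, 4]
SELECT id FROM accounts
[1, 2, 3, 4, 5, 6, 7]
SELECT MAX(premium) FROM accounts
True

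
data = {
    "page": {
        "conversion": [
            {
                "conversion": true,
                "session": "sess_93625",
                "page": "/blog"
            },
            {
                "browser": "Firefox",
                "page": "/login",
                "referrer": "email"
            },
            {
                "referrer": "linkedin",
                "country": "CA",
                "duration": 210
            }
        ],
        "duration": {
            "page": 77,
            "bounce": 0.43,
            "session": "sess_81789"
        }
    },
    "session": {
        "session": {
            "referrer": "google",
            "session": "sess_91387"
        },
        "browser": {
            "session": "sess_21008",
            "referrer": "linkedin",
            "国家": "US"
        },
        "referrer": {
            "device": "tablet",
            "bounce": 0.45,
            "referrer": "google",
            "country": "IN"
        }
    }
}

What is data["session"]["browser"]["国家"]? "US"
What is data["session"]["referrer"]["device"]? "tablet"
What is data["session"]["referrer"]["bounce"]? 0.45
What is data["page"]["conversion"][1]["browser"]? "Firefox"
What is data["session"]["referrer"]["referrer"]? "google"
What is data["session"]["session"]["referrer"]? "google"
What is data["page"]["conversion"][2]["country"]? "CA"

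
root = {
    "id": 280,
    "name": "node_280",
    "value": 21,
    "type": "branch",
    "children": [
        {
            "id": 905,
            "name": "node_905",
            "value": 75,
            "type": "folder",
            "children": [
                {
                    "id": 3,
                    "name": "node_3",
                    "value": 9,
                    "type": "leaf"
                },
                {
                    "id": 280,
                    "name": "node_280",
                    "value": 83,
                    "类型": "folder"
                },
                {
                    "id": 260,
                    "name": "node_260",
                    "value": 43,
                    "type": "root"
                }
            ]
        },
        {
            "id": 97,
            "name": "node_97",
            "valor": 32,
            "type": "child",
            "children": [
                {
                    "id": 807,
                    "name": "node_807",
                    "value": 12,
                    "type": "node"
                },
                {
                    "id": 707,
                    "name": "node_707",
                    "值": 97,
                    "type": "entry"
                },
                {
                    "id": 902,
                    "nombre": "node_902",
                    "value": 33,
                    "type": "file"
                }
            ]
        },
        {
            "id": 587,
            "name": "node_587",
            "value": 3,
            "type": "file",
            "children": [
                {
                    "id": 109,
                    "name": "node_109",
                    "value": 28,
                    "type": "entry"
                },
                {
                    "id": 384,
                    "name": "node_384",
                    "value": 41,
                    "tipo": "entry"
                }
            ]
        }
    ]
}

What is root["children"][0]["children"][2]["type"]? "root"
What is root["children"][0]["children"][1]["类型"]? "folder"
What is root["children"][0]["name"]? "node_905"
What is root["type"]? "branch"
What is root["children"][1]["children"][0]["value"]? 12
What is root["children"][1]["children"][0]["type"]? "node"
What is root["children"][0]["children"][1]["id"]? 280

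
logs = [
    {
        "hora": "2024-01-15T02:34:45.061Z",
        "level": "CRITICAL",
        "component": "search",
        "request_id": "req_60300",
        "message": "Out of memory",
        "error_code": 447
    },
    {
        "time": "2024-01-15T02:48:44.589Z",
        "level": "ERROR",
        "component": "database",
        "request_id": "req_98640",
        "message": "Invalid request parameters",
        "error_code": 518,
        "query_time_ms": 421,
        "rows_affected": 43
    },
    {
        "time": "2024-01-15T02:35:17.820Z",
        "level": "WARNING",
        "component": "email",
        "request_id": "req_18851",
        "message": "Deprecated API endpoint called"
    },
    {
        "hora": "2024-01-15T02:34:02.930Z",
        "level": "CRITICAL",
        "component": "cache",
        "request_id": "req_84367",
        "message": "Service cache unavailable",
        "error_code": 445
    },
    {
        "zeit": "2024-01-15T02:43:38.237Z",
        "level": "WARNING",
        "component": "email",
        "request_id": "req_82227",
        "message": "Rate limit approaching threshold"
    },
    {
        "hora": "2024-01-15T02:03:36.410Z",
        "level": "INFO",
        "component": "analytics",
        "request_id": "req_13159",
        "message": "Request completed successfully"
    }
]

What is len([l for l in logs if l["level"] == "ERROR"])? 1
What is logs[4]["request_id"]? "req_82227"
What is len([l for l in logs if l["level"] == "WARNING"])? 2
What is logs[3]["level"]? "CRITICAL"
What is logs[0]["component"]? "search"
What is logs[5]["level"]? "INFO"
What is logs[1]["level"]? "ERROR"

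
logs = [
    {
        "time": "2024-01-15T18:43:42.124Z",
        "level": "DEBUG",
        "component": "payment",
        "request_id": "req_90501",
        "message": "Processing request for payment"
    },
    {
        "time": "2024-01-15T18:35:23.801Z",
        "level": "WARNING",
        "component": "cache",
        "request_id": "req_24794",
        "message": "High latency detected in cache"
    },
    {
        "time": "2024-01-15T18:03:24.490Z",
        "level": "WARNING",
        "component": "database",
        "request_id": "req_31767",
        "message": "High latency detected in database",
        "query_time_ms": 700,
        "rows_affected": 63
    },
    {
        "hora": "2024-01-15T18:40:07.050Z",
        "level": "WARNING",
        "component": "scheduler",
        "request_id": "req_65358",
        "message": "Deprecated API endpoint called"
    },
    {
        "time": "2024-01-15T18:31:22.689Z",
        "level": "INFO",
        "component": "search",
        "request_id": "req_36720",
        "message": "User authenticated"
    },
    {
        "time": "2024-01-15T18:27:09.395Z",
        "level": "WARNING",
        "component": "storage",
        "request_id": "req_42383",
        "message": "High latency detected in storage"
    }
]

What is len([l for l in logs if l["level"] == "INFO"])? 1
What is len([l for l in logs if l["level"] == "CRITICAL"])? 0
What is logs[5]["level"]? "WARNING"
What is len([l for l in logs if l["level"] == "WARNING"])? 4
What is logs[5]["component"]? "storage"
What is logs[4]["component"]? "search"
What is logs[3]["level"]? "WARNING"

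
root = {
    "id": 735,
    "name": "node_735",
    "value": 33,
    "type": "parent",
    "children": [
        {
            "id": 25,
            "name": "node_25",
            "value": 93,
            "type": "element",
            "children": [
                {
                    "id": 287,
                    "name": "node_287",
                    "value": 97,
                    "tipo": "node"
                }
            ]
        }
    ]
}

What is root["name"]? "node_735"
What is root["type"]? "parent"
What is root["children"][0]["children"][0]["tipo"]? "node"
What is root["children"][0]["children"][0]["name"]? "node_287"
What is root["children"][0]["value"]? 93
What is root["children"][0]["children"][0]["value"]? 97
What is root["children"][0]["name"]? "node_25"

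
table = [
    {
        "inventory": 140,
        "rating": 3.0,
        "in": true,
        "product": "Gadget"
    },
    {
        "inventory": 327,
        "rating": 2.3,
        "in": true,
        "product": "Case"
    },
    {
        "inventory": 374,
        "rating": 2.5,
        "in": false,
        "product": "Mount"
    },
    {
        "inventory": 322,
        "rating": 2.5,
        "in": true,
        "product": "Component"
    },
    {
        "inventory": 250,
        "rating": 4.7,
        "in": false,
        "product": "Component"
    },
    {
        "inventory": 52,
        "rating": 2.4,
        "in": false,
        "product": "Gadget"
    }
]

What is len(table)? 6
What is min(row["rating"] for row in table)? 2.3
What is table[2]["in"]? False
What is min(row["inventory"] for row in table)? 52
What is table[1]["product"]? "Case"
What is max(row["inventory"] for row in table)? 374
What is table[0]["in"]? True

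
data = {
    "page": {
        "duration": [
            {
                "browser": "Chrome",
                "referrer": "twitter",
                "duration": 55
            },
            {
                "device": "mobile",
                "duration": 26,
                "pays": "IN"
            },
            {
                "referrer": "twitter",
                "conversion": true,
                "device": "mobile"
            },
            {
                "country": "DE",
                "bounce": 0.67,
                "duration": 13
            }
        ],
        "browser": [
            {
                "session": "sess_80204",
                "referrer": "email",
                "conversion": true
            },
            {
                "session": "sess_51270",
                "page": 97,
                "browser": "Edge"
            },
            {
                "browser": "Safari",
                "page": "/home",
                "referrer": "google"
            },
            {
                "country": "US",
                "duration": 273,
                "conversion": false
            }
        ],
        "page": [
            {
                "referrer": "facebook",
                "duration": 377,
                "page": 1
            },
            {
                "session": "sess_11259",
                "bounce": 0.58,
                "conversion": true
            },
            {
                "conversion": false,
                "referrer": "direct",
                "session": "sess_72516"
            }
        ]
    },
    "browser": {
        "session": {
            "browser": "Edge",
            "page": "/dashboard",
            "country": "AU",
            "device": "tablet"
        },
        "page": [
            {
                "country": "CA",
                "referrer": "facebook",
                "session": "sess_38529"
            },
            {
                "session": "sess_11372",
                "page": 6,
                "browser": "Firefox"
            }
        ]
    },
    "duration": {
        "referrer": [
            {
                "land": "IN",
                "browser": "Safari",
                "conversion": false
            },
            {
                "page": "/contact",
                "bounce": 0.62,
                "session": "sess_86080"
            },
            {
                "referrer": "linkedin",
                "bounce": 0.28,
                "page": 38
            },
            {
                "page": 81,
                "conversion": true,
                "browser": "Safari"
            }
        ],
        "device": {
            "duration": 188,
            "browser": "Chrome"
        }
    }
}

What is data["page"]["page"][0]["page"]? 1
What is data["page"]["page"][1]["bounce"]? 0.58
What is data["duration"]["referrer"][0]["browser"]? "Safari"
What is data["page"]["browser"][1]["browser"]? "Edge"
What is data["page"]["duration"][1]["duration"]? 26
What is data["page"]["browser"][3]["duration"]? 273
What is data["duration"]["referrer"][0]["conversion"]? False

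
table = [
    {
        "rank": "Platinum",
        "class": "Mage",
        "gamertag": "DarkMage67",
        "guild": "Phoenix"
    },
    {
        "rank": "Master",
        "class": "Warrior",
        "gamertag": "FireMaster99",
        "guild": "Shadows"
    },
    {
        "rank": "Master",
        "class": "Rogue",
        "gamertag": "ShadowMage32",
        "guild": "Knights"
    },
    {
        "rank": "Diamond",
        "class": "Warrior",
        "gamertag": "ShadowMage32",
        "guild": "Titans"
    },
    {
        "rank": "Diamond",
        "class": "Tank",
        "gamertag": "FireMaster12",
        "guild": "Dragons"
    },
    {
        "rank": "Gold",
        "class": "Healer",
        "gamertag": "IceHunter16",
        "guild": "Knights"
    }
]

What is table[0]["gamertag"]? "DarkMage67"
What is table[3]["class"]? "Warrior"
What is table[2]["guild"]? "Knights"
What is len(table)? 6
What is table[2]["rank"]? "Master"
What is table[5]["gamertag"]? "IceHunter16"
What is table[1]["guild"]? "Shadows"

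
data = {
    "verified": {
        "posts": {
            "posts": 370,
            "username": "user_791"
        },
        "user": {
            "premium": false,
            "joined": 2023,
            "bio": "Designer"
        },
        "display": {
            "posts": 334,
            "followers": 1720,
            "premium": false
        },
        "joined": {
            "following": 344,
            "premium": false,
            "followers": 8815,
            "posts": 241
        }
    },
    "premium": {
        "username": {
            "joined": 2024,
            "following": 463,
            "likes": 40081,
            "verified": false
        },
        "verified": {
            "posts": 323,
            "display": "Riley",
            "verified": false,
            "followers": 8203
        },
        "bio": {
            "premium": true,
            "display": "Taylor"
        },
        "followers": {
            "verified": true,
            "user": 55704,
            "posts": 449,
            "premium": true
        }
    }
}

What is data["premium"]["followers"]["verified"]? True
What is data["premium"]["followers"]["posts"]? 449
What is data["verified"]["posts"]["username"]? "user_791"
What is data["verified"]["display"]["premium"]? False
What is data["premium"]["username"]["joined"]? 2024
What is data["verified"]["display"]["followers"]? 1720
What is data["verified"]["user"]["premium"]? False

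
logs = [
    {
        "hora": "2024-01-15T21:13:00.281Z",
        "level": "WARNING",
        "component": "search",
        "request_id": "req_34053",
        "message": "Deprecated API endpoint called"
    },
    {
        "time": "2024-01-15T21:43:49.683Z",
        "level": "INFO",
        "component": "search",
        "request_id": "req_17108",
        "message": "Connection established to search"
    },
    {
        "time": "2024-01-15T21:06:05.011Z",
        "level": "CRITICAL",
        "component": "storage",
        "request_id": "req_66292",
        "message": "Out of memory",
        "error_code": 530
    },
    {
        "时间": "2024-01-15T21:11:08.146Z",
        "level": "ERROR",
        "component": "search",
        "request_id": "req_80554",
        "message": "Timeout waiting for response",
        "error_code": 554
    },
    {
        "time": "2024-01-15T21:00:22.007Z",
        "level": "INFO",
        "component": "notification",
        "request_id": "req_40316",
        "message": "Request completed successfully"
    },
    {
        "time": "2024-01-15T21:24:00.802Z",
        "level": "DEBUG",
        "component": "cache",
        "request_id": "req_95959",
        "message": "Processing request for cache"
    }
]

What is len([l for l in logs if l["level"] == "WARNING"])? 1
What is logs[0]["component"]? "search"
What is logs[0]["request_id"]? "req_34053"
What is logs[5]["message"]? "Processing request for cache"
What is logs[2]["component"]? "storage"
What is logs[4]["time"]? "2024-01-15T21:00:22.007Z"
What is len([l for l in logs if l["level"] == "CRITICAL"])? 1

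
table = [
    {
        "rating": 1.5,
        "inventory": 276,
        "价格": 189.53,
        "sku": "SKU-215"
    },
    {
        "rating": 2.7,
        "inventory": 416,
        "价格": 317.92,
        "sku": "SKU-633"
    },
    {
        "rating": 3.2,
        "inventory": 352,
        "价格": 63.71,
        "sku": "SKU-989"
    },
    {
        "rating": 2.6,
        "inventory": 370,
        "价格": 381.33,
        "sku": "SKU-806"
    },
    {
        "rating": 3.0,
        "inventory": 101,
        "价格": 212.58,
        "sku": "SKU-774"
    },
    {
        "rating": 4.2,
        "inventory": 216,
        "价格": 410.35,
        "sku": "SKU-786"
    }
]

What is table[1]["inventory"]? 416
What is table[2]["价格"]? 63.71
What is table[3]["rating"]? 2.6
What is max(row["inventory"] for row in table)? 416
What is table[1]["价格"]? 317.92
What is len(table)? 6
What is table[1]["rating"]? 2.7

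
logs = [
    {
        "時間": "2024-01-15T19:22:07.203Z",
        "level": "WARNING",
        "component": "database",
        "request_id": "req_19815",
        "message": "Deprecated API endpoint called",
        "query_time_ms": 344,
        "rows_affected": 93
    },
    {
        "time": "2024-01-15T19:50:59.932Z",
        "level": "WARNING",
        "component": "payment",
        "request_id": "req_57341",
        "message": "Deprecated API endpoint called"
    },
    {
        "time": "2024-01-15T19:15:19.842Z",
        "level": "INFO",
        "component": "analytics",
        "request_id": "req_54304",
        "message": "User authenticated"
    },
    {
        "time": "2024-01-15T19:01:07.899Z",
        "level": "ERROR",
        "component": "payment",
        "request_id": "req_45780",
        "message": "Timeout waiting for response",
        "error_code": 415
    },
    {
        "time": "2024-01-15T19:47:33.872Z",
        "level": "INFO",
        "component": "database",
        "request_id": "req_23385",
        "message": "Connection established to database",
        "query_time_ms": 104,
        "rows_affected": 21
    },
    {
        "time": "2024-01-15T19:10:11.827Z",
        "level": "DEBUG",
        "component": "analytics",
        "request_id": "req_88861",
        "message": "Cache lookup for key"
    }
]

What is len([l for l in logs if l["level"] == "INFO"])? 2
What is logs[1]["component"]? "payment"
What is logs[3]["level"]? "ERROR"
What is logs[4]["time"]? "2024-01-15T19:47:33.872Z"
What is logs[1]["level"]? "WARNING"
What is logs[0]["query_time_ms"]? 344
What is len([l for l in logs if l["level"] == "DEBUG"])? 1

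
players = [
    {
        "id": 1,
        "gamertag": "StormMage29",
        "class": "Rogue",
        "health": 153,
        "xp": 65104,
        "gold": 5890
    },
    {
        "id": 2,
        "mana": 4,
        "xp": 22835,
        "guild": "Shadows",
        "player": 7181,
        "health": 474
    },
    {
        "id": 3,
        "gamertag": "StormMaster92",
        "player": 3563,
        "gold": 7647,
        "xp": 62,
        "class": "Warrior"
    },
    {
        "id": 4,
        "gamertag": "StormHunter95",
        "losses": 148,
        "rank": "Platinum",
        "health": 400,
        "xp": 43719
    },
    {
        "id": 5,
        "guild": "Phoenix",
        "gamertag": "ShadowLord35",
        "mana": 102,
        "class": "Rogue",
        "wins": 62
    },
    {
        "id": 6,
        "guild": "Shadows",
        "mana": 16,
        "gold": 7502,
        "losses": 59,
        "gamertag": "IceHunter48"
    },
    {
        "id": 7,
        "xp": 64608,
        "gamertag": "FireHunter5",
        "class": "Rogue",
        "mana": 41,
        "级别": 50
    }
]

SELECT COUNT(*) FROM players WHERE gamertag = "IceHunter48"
1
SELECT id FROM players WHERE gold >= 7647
[3]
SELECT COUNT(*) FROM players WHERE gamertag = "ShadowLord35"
1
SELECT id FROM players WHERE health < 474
[1, 4]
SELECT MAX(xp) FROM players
65104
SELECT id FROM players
[1, 2, 3, 4, 5, 6, 7]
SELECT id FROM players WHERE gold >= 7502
[3, 6]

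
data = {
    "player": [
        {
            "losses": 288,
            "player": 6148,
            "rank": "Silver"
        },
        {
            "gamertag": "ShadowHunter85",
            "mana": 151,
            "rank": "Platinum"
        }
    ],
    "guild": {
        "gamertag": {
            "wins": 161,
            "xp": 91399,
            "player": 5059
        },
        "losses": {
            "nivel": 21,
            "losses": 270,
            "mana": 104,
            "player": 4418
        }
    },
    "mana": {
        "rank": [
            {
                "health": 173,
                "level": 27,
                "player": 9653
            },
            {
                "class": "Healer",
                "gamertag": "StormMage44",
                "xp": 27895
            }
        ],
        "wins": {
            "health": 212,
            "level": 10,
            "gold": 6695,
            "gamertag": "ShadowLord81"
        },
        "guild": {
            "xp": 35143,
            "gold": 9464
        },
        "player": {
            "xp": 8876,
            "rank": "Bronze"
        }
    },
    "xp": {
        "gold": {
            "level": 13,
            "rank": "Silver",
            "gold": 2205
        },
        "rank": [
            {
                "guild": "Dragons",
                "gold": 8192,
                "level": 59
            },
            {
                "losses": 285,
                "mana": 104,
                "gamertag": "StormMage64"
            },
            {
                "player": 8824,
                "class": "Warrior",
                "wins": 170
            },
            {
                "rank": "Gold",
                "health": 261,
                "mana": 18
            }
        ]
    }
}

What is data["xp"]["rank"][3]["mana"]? 18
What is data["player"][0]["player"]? 6148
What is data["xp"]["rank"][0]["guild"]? "Dragons"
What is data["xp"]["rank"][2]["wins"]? 170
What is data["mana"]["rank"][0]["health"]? 173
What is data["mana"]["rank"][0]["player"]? 9653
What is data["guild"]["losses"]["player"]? 4418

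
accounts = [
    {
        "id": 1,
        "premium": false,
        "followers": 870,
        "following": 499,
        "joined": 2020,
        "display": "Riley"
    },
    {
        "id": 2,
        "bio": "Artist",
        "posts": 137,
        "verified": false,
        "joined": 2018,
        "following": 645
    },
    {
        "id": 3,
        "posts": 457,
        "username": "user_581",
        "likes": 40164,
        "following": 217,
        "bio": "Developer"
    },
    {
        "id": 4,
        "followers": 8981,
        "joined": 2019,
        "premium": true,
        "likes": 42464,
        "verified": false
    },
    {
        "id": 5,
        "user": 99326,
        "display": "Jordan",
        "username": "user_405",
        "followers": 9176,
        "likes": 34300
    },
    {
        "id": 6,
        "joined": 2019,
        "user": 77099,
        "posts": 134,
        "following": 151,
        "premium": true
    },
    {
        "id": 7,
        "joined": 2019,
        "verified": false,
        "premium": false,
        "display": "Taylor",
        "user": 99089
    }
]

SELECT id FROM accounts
[1, 2, 3, 4, 5, 6, 7]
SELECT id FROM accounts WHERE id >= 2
[2, 3, 4, 5, 6, 7]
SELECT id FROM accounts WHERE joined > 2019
[1]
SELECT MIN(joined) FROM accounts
2018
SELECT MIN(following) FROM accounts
151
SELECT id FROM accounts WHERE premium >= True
[4, 6]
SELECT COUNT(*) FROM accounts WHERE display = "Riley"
1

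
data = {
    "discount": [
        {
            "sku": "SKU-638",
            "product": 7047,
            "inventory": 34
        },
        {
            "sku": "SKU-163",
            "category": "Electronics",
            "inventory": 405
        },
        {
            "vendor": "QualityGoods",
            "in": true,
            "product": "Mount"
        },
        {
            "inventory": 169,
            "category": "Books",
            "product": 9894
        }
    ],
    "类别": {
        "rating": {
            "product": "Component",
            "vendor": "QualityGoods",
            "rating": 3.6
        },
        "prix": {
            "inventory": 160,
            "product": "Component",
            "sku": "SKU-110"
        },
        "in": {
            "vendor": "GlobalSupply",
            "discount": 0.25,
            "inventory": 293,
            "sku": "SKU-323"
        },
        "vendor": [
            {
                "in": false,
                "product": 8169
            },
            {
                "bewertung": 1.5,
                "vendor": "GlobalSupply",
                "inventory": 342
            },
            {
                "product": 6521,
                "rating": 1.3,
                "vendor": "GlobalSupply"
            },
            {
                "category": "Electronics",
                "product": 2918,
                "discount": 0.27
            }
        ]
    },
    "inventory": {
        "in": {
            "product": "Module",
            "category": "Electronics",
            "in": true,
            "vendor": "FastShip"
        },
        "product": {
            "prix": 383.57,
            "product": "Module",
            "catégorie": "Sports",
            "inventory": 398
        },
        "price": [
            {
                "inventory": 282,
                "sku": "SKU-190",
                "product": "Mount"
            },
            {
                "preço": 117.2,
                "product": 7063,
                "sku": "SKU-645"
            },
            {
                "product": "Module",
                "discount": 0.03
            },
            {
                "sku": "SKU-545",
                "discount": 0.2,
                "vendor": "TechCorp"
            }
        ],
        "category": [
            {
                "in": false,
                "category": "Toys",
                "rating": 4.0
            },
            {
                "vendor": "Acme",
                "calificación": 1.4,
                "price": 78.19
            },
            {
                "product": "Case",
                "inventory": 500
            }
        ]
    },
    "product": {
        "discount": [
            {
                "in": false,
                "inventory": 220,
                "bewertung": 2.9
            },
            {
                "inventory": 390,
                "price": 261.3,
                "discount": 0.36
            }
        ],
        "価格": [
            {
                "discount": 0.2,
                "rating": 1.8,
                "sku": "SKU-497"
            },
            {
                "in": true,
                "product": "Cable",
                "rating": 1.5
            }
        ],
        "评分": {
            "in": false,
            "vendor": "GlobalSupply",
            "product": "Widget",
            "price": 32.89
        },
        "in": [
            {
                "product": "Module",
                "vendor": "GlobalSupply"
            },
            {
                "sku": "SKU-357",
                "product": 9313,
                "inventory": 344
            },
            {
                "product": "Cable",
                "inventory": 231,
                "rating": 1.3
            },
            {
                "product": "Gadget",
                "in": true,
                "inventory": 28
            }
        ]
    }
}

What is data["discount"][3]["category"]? "Books"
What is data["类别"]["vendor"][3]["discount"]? 0.27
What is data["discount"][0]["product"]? 7047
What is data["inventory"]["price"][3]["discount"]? 0.2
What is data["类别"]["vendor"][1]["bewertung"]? 1.5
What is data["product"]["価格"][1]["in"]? True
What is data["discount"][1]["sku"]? "SKU-163"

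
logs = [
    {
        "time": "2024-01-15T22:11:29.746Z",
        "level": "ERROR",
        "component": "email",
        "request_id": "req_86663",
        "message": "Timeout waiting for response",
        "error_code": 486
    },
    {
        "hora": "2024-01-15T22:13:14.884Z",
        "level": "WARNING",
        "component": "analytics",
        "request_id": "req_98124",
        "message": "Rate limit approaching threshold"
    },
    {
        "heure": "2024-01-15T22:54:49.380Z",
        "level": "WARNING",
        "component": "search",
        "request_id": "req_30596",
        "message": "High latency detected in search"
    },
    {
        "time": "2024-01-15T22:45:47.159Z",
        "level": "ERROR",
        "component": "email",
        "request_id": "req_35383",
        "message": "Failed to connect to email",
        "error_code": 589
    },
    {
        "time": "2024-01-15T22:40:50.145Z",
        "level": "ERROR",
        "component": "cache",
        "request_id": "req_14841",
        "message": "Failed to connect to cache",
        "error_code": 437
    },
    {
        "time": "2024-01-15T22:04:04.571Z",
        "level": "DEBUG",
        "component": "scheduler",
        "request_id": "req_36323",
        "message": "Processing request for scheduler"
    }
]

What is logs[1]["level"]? "WARNING"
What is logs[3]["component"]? "email"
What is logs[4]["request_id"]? "req_14841"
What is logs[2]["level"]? "WARNING"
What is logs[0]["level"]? "ERROR"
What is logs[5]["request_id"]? "req_36323"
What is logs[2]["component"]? "search"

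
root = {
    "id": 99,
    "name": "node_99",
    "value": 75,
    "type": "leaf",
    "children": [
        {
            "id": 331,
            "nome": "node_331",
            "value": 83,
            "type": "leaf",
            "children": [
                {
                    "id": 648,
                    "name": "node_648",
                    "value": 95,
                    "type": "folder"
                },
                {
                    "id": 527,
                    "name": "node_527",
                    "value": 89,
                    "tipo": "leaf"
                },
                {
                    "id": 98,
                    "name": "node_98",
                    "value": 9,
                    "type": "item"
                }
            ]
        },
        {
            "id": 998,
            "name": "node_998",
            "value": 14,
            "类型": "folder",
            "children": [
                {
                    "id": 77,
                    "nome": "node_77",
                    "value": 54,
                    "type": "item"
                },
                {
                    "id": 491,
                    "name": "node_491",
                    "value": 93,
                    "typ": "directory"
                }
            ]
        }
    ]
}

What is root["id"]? 99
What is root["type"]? "leaf"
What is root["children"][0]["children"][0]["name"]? "node_648"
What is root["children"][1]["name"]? "node_998"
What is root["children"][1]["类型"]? "folder"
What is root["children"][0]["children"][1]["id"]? 527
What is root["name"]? "node_99"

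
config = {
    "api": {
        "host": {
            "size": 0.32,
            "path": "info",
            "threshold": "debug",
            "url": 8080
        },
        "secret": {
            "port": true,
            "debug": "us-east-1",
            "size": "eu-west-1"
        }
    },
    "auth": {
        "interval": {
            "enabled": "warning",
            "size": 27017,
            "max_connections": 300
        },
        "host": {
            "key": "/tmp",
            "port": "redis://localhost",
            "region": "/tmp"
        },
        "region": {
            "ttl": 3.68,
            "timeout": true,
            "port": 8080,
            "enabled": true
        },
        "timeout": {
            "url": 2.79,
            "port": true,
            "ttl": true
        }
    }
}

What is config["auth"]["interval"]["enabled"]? "warning"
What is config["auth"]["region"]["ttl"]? 3.68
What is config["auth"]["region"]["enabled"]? True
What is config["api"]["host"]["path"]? "info"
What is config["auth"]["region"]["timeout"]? True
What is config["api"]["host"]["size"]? 0.32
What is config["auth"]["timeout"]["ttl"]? True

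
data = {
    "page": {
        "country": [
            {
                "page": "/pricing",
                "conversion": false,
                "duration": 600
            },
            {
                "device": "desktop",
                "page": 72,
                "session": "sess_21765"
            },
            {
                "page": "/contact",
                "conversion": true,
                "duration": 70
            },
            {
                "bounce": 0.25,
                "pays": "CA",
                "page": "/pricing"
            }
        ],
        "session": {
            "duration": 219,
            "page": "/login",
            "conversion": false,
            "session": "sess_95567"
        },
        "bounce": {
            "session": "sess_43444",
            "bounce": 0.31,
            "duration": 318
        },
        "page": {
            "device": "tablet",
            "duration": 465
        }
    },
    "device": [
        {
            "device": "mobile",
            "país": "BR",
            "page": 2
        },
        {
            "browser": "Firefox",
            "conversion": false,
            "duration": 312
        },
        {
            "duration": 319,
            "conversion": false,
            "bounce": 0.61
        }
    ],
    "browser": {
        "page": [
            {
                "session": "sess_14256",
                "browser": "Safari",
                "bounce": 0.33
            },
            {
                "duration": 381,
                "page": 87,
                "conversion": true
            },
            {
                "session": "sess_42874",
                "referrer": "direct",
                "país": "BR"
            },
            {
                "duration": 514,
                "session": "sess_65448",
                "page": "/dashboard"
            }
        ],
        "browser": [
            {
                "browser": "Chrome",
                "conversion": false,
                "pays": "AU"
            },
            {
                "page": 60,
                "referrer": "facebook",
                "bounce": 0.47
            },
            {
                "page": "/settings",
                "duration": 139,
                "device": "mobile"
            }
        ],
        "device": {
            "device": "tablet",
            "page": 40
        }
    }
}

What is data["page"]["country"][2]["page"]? "/contact"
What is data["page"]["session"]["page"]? "/login"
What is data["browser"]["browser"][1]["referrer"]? "facebook"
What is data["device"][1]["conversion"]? False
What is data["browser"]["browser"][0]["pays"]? "AU"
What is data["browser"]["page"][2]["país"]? "BR"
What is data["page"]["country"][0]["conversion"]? False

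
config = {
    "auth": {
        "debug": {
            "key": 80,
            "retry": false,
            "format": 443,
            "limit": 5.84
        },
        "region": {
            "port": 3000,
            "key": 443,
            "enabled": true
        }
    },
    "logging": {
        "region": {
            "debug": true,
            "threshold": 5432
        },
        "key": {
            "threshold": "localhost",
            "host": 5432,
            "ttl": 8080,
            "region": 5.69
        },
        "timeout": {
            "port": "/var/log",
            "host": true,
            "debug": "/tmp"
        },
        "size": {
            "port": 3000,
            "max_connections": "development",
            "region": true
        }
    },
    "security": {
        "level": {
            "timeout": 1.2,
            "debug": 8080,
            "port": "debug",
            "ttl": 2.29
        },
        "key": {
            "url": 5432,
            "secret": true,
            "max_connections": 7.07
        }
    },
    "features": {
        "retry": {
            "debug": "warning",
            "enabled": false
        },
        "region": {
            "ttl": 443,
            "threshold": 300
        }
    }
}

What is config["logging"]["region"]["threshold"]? 5432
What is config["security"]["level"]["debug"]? 8080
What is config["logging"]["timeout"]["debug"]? "/tmp"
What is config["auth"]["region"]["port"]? 3000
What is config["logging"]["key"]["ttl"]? 8080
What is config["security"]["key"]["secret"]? True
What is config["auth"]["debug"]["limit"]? 5.84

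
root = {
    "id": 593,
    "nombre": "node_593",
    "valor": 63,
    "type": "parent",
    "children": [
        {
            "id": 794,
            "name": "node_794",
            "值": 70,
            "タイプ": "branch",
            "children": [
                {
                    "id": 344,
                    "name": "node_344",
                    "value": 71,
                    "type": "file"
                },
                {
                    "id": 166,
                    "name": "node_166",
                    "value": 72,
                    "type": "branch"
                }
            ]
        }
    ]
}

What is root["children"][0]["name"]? "node_794"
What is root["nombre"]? "node_593"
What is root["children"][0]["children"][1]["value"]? 72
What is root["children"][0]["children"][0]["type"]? "file"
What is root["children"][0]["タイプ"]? "branch"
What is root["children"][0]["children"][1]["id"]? 166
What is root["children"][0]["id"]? 794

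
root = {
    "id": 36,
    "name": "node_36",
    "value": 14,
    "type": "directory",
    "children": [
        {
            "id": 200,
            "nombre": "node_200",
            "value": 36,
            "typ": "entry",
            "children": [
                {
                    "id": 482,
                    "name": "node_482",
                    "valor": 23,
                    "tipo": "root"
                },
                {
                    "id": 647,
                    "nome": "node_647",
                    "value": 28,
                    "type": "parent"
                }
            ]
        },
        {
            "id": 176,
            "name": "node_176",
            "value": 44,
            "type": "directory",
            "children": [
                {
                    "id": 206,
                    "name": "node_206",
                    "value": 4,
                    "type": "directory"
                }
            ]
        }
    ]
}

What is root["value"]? 14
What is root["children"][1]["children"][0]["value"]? 4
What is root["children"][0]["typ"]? "entry"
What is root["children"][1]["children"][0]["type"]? "directory"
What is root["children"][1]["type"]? "directory"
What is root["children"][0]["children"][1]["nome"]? "node_647"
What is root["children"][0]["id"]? 200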